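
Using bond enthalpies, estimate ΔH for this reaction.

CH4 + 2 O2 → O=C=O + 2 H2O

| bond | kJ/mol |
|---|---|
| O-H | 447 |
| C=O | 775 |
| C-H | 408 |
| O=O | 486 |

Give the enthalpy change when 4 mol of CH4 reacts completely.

ΔH = −2936 kJ

Bonds broken (reactants):
  C-H: 4 × 408 = 1632
  O=O: 2 × 486 = 972
  Σ(broken) = 2604 kJ
Bonds formed (products):
  C=O: 2 × 775 = 1550
  O-H: 4 × 447 = 1788
  Σ(formed) = 3338 kJ
ΔH = Σ(broken) − Σ(formed) = 2604 − 3338 = −734 kJ
For 4× the reaction as written: 4 × (−734) = −2936 kJ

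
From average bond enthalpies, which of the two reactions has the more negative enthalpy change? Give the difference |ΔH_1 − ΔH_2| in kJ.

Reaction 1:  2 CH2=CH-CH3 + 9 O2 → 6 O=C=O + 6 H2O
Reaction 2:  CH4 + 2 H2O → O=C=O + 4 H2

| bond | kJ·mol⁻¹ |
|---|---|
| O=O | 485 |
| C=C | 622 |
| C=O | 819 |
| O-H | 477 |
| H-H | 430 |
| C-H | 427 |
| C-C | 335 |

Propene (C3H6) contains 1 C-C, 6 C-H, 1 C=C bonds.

Reaction 1, by 4407 kJ

Reaction 1:
  Bonds broken (reactants):
    C-C: 2 × 335 = 670
    C-H: 12 × 427 = 5124
    C=C: 2 × 622 = 1244
    O=O: 9 × 485 = 4365
    Σ(broken) = 11403 kJ
  Bonds formed (products):
    C=O: 12 × 819 = 9828
    O-H: 12 × 477 = 5724
    Σ(formed) = 15552 kJ
  ΔH_1 = 11403 − 15552 = −4149 kJ
Reaction 2:
  Bonds broken (reactants):
    C-H: 4 × 427 = 1708
    O-H: 4 × 477 = 1908
    Σ(broken) = 3616 kJ
  Bonds formed (products):
    C=O: 2 × 819 = 1638
    H-H: 4 × 430 = 1720
    Σ(formed) = 3358 kJ
  ΔH_2 = 3616 − 3358 = +258 kJ
ΔH_1 − ΔH_2 = −4407 kJ, so reaction 1 has the more negative ΔH; |ΔH_1 − ΔH_2| = 4407 kJ.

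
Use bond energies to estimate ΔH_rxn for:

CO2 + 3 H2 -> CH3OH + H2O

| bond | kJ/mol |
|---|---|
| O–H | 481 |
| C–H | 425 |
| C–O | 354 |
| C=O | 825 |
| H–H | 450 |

Bonds broken (reactants):
  C=O: 2 × 825 = 1650
  H–H: 3 × 450 = 1350
  Σ(broken) = 3000 kJ
Bonds formed (products):
  C–H: 3 × 425 = 1275
  C–O: 1 × 354 = 354
  O–H: 3 × 481 = 1443
  Σ(formed) = 3072 kJ
ΔH = Σ(broken) − Σ(formed) = 3000 − 3072 = −72 kJ

ΔH ≈ −72 kJ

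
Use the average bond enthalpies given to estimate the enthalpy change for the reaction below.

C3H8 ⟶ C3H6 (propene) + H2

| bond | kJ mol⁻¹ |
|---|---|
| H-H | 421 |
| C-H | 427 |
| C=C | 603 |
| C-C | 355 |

ΔH ≈ +185 kJ

Bonds broken (reactants):
  C-C: 2 × 355 = 710
  C-H: 8 × 427 = 3416
  Σ(broken) = 4126 kJ
Bonds formed (products):
  C-C: 1 × 355 = 355
  C-H: 6 × 427 = 2562
  C=C: 1 × 603 = 603
  H-H: 1 × 421 = 421
  Σ(formed) = 3941 kJ
ΔH = Σ(broken) − Σ(formed) = 4126 − 3941 = +185 kJ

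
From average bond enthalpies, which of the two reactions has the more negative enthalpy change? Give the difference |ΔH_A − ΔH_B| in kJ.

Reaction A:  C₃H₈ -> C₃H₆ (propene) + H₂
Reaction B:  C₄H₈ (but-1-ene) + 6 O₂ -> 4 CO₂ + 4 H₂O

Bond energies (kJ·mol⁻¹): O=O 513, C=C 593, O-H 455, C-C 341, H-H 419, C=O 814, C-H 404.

Reaction A:
  Bonds broken (reactants):
    C-C: 2 × 341 = 682
    C-H: 8 × 404 = 3232
    Σ(broken) = 3914 kJ
  Bonds formed (products):
    C-C: 1 × 341 = 341
    C-H: 6 × 404 = 2424
    C=C: 1 × 593 = 593
    H-H: 1 × 419 = 419
    Σ(formed) = 3777 kJ
  ΔH_A = 3914 − 3777 = +137 kJ
Reaction B:
  Bonds broken (reactants):
    C-C: 2 × 341 = 682
    C-H: 8 × 404 = 3232
    C=C: 1 × 593 = 593
    O=O: 6 × 513 = 3078
    Σ(broken) = 7585 kJ
  Bonds formed (products):
    C=O: 8 × 814 = 6512
    O-H: 8 × 455 = 3640
    Σ(formed) = 10152 kJ
  ΔH_B = 7585 − 10152 = −2567 kJ
ΔH_A − ΔH_B = +2704 kJ, so reaction B has the more negative ΔH; |ΔH_A − ΔH_B| = 2704 kJ.

Reaction B, by 2704 kJ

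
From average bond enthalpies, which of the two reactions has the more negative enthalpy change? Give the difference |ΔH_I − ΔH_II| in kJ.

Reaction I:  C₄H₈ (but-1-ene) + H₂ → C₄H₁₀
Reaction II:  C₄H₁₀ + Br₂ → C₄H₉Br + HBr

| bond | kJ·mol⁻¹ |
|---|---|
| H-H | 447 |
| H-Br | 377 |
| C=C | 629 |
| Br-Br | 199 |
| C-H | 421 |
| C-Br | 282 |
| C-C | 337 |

Reaction I:
  Bonds broken (reactants):
    C-C: 2 × 337 = 674
    C-H: 8 × 421 = 3368
    C=C: 1 × 629 = 629
    H-H: 1 × 447 = 447
    Σ(broken) = 5118 kJ
  Bonds formed (products):
    C-C: 3 × 337 = 1011
    C-H: 10 × 421 = 4210
    Σ(formed) = 5221 kJ
  ΔH_I = 5118 − 5221 = −103 kJ
Reaction II:
  Bonds broken (reactants):
    Br-Br: 1 × 199 = 199
    C-C: 3 × 337 = 1011
    C-H: 10 × 421 = 4210
    Σ(broken) = 5420 kJ
  Bonds formed (products):
    C-Br: 1 × 282 = 282
    C-C: 3 × 337 = 1011
    C-H: 9 × 421 = 3789
    H-Br: 1 × 377 = 377
    Σ(formed) = 5459 kJ
  ΔH_II = 5420 − 5459 = −39 kJ
ΔH_I − ΔH_II = −64 kJ, so reaction I has the more negative ΔH; |ΔH_I − ΔH_II| = 64 kJ.

Reaction I, by 64 kJ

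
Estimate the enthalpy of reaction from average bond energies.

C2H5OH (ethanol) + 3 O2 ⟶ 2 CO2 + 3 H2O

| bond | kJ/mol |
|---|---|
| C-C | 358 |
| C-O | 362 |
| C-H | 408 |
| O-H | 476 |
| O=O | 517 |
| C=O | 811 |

Bonds broken (reactants):
  C-C: 1 × 358 = 358
  C-H: 5 × 408 = 2040
  C-O: 1 × 362 = 362
  O-H: 1 × 476 = 476
  O=O: 3 × 517 = 1551
  Σ(broken) = 4787 kJ
Bonds formed (products):
  C=O: 4 × 811 = 3244
  O-H: 6 × 476 = 2856
  Σ(formed) = 6100 kJ
ΔH = Σ(broken) − Σ(formed) = 4787 − 6100 = −1313 kJ

ΔH ≈ −1313 kJ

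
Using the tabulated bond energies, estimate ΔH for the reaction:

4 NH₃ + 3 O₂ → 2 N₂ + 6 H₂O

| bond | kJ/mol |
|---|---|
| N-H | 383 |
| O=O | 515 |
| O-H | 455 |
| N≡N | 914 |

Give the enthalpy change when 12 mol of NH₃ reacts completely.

ΔH = −3441 kJ

Bonds broken (reactants):
  N-H: 12 × 383 = 4596
  O=O: 3 × 515 = 1545
  Σ(broken) = 6141 kJ
Bonds formed (products):
  N≡N: 2 × 914 = 1828
  O-H: 12 × 455 = 5460
  Σ(formed) = 7288 kJ
ΔH = Σ(broken) − Σ(formed) = 6141 − 7288 = −1147 kJ
For 3× the reaction as written: 3 × (−1147) = −3441 kJ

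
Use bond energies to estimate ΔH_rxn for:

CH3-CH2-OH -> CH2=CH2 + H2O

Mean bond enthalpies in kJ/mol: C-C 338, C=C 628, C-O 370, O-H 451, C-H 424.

ΔH ≈ +53 kJ

Bonds broken (reactants):
  C-C: 1 × 338 = 338
  C-H: 5 × 424 = 2120
  C-O: 1 × 370 = 370
  O-H: 1 × 451 = 451
  Σ(broken) = 3279 kJ
Bonds formed (products):
  C-H: 4 × 424 = 1696
  C=C: 1 × 628 = 628
  O-H: 2 × 451 = 902
  Σ(formed) = 3226 kJ
ΔH = Σ(broken) − Σ(formed) = 3279 − 3226 = +53 kJ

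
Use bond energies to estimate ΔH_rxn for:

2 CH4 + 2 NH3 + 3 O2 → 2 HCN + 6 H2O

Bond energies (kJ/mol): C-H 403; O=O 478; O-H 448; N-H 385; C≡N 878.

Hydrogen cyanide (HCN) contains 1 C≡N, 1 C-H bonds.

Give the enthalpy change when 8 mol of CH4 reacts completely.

Bonds broken (reactants):
  C-H: 8 × 403 = 3224
  N-H: 6 × 385 = 2310
  O=O: 3 × 478 = 1434
  Σ(broken) = 6968 kJ
Bonds formed (products):
  C≡N: 2 × 878 = 1756
  C-H: 2 × 403 = 806
  O-H: 12 × 448 = 5376
  Σ(formed) = 7938 kJ
ΔH = Σ(broken) − Σ(formed) = 6968 − 7938 = −970 kJ
For 4× the reaction as written: 4 × (−970) = −3880 kJ

ΔH = −3880 kJ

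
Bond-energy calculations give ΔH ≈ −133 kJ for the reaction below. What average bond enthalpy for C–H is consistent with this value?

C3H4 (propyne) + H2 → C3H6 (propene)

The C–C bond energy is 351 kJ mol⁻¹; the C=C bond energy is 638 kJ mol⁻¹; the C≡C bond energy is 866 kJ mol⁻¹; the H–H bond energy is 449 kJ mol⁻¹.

D(C–H) ≈ 405 kJ/mol

Let D be the C–H bond energy.
Σ(broken) = 1×866 + 1×351 + 4×D + 1×449 = 1666 + 4D
Σ(formed) = 1×351 + 6×D + 1×638 = 989 + 6D
ΔH = Σ(broken) − Σ(formed) = (1666 + 4D) − (989 + 6D) = +677 − 2D
Setting this equal to −133 kJ gives 2D = 810, so D = 405 kJ/mol.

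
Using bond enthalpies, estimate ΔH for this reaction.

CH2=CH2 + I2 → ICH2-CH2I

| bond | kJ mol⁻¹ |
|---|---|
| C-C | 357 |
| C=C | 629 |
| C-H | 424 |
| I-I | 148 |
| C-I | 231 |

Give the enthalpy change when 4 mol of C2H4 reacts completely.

Bonds broken (reactants):
  C-H: 4 × 424 = 1696
  C=C: 1 × 629 = 629
  I-I: 1 × 148 = 148
  Σ(broken) = 2473 kJ
Bonds formed (products):
  C-C: 1 × 357 = 357
  C-H: 4 × 424 = 1696
  C-I: 2 × 231 = 462
  Σ(formed) = 2515 kJ
ΔH = Σ(broken) − Σ(formed) = 2473 − 2515 = −42 kJ
For 4× the reaction as written: 4 × (−42) = −168 kJ

ΔH = −168 kJ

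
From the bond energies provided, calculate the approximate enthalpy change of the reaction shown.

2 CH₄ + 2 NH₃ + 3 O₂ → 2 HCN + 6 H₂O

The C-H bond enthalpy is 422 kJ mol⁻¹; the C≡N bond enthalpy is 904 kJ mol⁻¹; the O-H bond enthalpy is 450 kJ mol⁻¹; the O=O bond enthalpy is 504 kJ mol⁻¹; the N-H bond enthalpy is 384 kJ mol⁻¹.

Bonds broken (reactants):
  C-H: 8 × 422 = 3376
  N-H: 6 × 384 = 2304
  O=O: 3 × 504 = 1512
  Σ(broken) = 7192 kJ
Bonds formed (products):
  C≡N: 2 × 904 = 1808
  C-H: 2 × 422 = 844
  O-H: 12 × 450 = 5400
  Σ(formed) = 8052 kJ
ΔH = Σ(broken) − Σ(formed) = 7192 − 8052 = −860 kJ

ΔH ≈ −860 kJ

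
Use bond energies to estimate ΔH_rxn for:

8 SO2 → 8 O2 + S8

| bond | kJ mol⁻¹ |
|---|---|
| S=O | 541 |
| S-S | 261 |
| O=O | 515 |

ΔH ≈ +2448 kJ

Bonds broken (reactants):
  S=O: 16 × 541 = 8656
  Σ(broken) = 8656 kJ
Bonds formed (products):
  O=O: 8 × 515 = 4120
  S-S: 8 × 261 = 2088
  Σ(formed) = 6208 kJ
ΔH = Σ(broken) − Σ(formed) = 8656 − 6208 = +2448 kJ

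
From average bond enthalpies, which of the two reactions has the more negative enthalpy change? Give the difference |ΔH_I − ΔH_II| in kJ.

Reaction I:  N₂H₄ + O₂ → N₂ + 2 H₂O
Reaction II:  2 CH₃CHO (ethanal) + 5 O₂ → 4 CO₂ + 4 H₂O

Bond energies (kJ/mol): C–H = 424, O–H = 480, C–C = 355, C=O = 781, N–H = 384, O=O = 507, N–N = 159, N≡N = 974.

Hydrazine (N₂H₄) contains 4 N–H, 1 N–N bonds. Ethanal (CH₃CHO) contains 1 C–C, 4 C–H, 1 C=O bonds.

Reaction II, by 1197 kJ

Reaction I:
  Bonds broken (reactants):
    N–H: 4 × 384 = 1536
    N–N: 1 × 159 = 159
    O=O: 1 × 507 = 507
    Σ(broken) = 2202 kJ
  Bonds formed (products):
    N≡N: 1 × 974 = 974
    O–H: 4 × 480 = 1920
    Σ(formed) = 2894 kJ
  ΔH_I = 2202 − 2894 = −692 kJ
Reaction II:
  Bonds broken (reactants):
    C–C: 2 × 355 = 710
    C–H: 8 × 424 = 3392
    C=O: 2 × 781 = 1562
    O=O: 5 × 507 = 2535
    Σ(broken) = 8199 kJ
  Bonds formed (products):
    C=O: 8 × 781 = 6248
    O–H: 8 × 480 = 3840
    Σ(formed) = 10088 kJ
  ΔH_II = 8199 − 10088 = −1889 kJ
ΔH_I − ΔH_II = +1197 kJ, so reaction II has the more negative ΔH; |ΔH_I − ΔH_II| = 1197 kJ.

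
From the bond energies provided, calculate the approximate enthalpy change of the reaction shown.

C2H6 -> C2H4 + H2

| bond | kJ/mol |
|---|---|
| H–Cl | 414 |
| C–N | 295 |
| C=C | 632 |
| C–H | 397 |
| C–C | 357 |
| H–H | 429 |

ΔH ≈ +90 kJ

Bonds broken (reactants):
  C–C: 1 × 357 = 357
  C–H: 6 × 397 = 2382
  Σ(broken) = 2739 kJ
Bonds formed (products):
  C–H: 4 × 397 = 1588
  C=C: 1 × 632 = 632
  H–H: 1 × 429 = 429
  Σ(formed) = 2649 kJ
ΔH = Σ(broken) − Σ(formed) = 2739 − 2649 = +90 kJ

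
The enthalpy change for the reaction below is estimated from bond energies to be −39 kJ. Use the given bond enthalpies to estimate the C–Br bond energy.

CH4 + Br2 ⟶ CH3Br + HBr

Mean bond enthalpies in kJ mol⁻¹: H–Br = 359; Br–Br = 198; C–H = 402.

D(C–Br) ≈ 280 kJ/mol

Let D be the C–Br bond energy.
Σ(broken) = 1×198 + 4×402 = 1806
Σ(formed) = 1×D + 3×402 + 1×359 = 1565 + D
ΔH = Σ(broken) − Σ(formed) = (1806) − (1565 + D) = +241 − D
Setting this equal to −39 kJ gives D = 280 kJ/mol.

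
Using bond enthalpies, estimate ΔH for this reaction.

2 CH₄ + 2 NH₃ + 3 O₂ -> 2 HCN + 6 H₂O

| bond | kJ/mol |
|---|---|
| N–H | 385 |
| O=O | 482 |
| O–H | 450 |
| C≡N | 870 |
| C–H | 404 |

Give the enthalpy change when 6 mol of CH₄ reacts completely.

Bonds broken (reactants):
  C–H: 8 × 404 = 3232
  N–H: 6 × 385 = 2310
  O=O: 3 × 482 = 1446
  Σ(broken) = 6988 kJ
Bonds formed (products):
  C≡N: 2 × 870 = 1740
  C–H: 2 × 404 = 808
  O–H: 12 × 450 = 5400
  Σ(formed) = 7948 kJ
ΔH = Σ(broken) − Σ(formed) = 6988 − 7948 = −960 kJ
For 3× the reaction as written: 3 × (−960) = −2880 kJ

ΔH = −2880 kJ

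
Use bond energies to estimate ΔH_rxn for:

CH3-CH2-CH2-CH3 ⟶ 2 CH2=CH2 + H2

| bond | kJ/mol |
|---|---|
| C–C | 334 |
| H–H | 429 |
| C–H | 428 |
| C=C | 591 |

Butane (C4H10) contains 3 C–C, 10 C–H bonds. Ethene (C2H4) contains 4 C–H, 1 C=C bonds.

Bonds broken (reactants):
  C–C: 3 × 334 = 1002
  C–H: 10 × 428 = 4280
  Σ(broken) = 5282 kJ
Bonds formed (products):
  C–H: 8 × 428 = 3424
  C=C: 2 × 591 = 1182
  H–H: 1 × 429 = 429
  Σ(formed) = 5035 kJ
ΔH = Σ(broken) − Σ(formed) = 5282 − 5035 = +247 kJ

ΔH ≈ +247 kJ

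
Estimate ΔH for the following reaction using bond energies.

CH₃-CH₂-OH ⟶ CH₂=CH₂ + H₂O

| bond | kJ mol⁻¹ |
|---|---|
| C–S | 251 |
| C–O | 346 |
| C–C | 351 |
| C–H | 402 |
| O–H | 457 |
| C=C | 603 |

Bonds broken (reactants):
  C–C: 1 × 351 = 351
  C–H: 5 × 402 = 2010
  C–O: 1 × 346 = 346
  O–H: 1 × 457 = 457
  Σ(broken) = 3164 kJ
Bonds formed (products):
  C–H: 4 × 402 = 1608
  C=C: 1 × 603 = 603
  O–H: 2 × 457 = 914
  Σ(formed) = 3125 kJ
ΔH = Σ(broken) − Σ(formed) = 3164 − 3125 = +39 kJ

ΔH ≈ +39 kJ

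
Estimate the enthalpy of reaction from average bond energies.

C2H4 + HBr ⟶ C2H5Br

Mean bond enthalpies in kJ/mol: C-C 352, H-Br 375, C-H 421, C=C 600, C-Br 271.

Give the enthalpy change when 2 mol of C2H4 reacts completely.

ΔH = −138 kJ

Bonds broken (reactants):
  C-H: 4 × 421 = 1684
  C=C: 1 × 600 = 600
  H-Br: 1 × 375 = 375
  Σ(broken) = 2659 kJ
Bonds formed (products):
  C-Br: 1 × 271 = 271
  C-C: 1 × 352 = 352
  C-H: 5 × 421 = 2105
  Σ(formed) = 2728 kJ
ΔH = Σ(broken) − Σ(formed) = 2659 − 2728 = −69 kJ
For 2× the reaction as written: 2 × (−69) = −138 kJ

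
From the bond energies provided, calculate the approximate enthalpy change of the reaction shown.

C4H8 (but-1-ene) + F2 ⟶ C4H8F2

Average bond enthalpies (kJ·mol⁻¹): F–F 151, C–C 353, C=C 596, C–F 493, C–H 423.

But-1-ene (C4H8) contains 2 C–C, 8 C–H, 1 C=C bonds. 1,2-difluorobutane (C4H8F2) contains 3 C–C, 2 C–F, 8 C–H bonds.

ΔH ≈ −592 kJ

Bonds broken (reactants):
  C–C: 2 × 353 = 706
  C–H: 8 × 423 = 3384
  C=C: 1 × 596 = 596
  F–F: 1 × 151 = 151
  Σ(broken) = 4837 kJ
Bonds formed (products):
  C–C: 3 × 353 = 1059
  C–F: 2 × 493 = 986
  C–H: 8 × 423 = 3384
  Σ(formed) = 5429 kJ
ΔH = Σ(broken) − Σ(formed) = 4837 − 5429 = −592 kJ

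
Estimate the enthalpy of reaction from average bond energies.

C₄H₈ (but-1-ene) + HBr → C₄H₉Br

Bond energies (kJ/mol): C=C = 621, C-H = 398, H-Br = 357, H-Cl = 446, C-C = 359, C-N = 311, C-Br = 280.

ΔH ≈ −59 kJ

Bonds broken (reactants):
  C-C: 2 × 359 = 718
  C-H: 8 × 398 = 3184
  C=C: 1 × 621 = 621
  H-Br: 1 × 357 = 357
  Σ(broken) = 4880 kJ
Bonds formed (products):
  C-Br: 1 × 280 = 280
  C-C: 3 × 359 = 1077
  C-H: 9 × 398 = 3582
  Σ(formed) = 4939 kJ
ΔH = Σ(broken) − Σ(formed) = 4880 − 4939 = −59 kJ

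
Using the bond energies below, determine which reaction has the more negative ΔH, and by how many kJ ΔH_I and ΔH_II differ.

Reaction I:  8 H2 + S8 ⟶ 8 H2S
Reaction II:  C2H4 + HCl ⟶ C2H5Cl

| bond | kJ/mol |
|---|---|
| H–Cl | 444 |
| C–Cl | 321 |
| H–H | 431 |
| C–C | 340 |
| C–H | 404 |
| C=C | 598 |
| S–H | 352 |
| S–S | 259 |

Reaction I, by 89 kJ

Reaction I:
  Bonds broken (reactants):
    H–H: 8 × 431 = 3448
    S–S: 8 × 259 = 2072
    Σ(broken) = 5520 kJ
  Bonds formed (products):
    S–H: 16 × 352 = 5632
    Σ(formed) = 5632 kJ
  ΔH_I = 5520 − 5632 = −112 kJ
Reaction II:
  Bonds broken (reactants):
    C–H: 4 × 404 = 1616
    C=C: 1 × 598 = 598
    H–Cl: 1 × 444 = 444
    Σ(broken) = 2658 kJ
  Bonds formed (products):
    C–C: 1 × 340 = 340
    C–Cl: 1 × 321 = 321
    C–H: 5 × 404 = 2020
    Σ(formed) = 2681 kJ
  ΔH_II = 2658 − 2681 = −23 kJ
ΔH_I − ΔH_II = −89 kJ, so reaction I has the more negative ΔH; |ΔH_I − ΔH_II| = 89 kJ.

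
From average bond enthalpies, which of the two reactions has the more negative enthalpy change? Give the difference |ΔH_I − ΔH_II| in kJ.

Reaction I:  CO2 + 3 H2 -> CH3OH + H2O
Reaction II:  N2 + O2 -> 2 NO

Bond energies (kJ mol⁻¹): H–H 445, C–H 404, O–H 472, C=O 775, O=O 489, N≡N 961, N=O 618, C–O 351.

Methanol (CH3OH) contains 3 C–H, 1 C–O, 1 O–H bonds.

Reaction I:
  Bonds broken (reactants):
    C=O: 2 × 775 = 1550
    H–H: 3 × 445 = 1335
    Σ(broken) = 2885 kJ
  Bonds formed (products):
    C–H: 3 × 404 = 1212
    C–O: 1 × 351 = 351
    O–H: 3 × 472 = 1416
    Σ(formed) = 2979 kJ
  ΔH_I = 2885 − 2979 = −94 kJ
Reaction II:
  Bonds broken (reactants):
    N≡N: 1 × 961 = 961
    O=O: 1 × 489 = 489
    Σ(broken) = 1450 kJ
  Bonds formed (products):
    N=O: 2 × 618 = 1236
    Σ(formed) = 1236 kJ
  ΔH_II = 1450 − 1236 = +214 kJ
ΔH_I − ΔH_II = −308 kJ, so reaction I has the more negative ΔH; |ΔH_I − ΔH_II| = 308 kJ.

Reaction I, by 308 kJ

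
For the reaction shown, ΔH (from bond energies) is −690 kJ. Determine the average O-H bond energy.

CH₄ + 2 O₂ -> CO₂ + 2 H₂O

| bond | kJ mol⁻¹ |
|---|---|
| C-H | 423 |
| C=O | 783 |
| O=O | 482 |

Let D be the O-H bond energy.
Σ(broken) = 4×423 + 2×482 = 2656
Σ(formed) = 2×783 + 4×D = 1566 + 4D
ΔH = Σ(broken) − Σ(formed) = (2656) − (1566 + 4D) = +1090 − 4D
Setting this equal to −690 kJ gives 4D = 1780, so D = 445 kJ/mol.

D(O-H) ≈ 445 kJ/mol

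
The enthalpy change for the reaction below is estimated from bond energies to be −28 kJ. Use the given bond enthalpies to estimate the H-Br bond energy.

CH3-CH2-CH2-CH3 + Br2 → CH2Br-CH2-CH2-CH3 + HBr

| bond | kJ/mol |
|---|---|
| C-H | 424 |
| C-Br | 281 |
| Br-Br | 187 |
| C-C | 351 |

Let D be the H-Br bond energy.
Σ(broken) = 1×187 + 3×351 + 10×424 = 5480
Σ(formed) = 1×281 + 3×351 + 9×424 + 1×D = 5150 + D
ΔH = Σ(broken) − Σ(formed) = (5480) − (5150 + D) = +330 − D
Setting this equal to −28 kJ gives D = 358 kJ/mol.

D(H-Br) ≈ 358 kJ/mol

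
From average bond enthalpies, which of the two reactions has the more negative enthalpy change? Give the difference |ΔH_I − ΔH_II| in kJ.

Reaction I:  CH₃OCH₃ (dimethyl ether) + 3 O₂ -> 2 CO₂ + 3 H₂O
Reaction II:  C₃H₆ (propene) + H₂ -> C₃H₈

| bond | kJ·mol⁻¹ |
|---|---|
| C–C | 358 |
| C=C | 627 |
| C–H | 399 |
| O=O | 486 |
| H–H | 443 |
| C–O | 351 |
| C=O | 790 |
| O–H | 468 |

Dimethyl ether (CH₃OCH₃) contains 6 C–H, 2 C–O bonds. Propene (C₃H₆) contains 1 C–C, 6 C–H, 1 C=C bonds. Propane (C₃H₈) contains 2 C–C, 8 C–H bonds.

Reaction I, by 1328 kJ

Reaction I:
  Bonds broken (reactants):
    C–H: 6 × 399 = 2394
    C–O: 2 × 351 = 702
    O=O: 3 × 486 = 1458
    Σ(broken) = 4554 kJ
  Bonds formed (products):
    C=O: 4 × 790 = 3160
    O–H: 6 × 468 = 2808
    Σ(formed) = 5968 kJ
  ΔH_I = 4554 − 5968 = −1414 kJ
Reaction II:
  Bonds broken (reactants):
    C–C: 1 × 358 = 358
    C–H: 6 × 399 = 2394
    C=C: 1 × 627 = 627
    H–H: 1 × 443 = 443
    Σ(broken) = 3822 kJ
  Bonds formed (products):
    C–C: 2 × 358 = 716
    C–H: 8 × 399 = 3192
    Σ(formed) = 3908 kJ
  ΔH_II = 3822 − 3908 = −86 kJ
ΔH_I − ΔH_II = −1328 kJ, so reaction I has the more negative ΔH; |ΔH_I − ΔH_II| = 1328 kJ.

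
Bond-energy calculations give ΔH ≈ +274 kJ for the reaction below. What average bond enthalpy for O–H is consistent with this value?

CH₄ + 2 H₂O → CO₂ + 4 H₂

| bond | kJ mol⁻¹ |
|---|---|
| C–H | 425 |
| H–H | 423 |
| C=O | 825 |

D(O–H) ≈ 479 kJ/mol

Let D be the O–H bond energy.
Σ(broken) = 4×425 + 4×D = 1700 + 4D
Σ(formed) = 2×825 + 4×423 = 3342
ΔH = Σ(broken) − Σ(formed) = (1700 + 4D) − (3342) = −1642 + 4D
Setting this equal to +274 kJ gives 4D = 1916, so D = 479 kJ/mol.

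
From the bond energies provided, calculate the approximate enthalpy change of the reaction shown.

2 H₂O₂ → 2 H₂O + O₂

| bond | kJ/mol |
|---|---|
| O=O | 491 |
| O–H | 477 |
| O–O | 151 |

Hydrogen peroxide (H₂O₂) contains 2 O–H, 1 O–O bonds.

Bonds broken (reactants):
  O–H: 4 × 477 = 1908
  O–O: 2 × 151 = 302
  Σ(broken) = 2210 kJ
Bonds formed (products):
  O–H: 4 × 477 = 1908
  O=O: 1 × 491 = 491
  Σ(formed) = 2399 kJ
ΔH = Σ(broken) − Σ(formed) = 2210 − 2399 = −189 kJ

ΔH ≈ −189 kJ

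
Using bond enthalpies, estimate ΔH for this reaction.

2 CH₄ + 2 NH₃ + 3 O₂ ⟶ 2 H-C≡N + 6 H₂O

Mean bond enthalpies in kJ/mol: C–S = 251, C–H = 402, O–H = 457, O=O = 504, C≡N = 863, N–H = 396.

ΔH ≈ −910 kJ

Bonds broken (reactants):
  C–H: 8 × 402 = 3216
  N–H: 6 × 396 = 2376
  O=O: 3 × 504 = 1512
  Σ(broken) = 7104 kJ
Bonds formed (products):
  C≡N: 2 × 863 = 1726
  C–H: 2 × 402 = 804
  O–H: 12 × 457 = 5484
  Σ(formed) = 8014 kJ
ΔH = Σ(broken) − Σ(formed) = 7104 − 8014 = −910 kJ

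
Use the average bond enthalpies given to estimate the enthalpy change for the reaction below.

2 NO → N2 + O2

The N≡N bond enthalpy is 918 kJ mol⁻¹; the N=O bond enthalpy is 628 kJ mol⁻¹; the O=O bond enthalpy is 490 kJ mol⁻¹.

ΔH ≈ −152 kJ

Bonds broken (reactants):
  N=O: 2 × 628 = 1256
  Σ(broken) = 1256 kJ
Bonds formed (products):
  N≡N: 1 × 918 = 918
  O=O: 1 × 490 = 490
  Σ(formed) = 1408 kJ
ΔH = Σ(broken) − Σ(formed) = 1256 − 1408 = −152 kJ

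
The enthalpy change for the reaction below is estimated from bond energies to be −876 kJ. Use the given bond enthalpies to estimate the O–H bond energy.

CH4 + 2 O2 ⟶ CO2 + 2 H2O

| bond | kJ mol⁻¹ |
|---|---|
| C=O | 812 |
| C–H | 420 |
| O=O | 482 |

D(O–H) ≈ 474 kJ/mol

Let D be the O–H bond energy.
Σ(broken) = 4×420 + 2×482 = 2644
Σ(formed) = 2×812 + 4×D = 1624 + 4D
ΔH = Σ(broken) − Σ(formed) = (2644) − (1624 + 4D) = +1020 − 4D
Setting this equal to −876 kJ gives 4D = 1896, so D = 474 kJ/mol.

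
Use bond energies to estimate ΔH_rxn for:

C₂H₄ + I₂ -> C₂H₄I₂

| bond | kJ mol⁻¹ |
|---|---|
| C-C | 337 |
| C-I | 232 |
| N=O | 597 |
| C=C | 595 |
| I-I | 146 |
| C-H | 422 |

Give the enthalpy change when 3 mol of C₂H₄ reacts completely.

ΔH = −180 kJ

Bonds broken (reactants):
  C-H: 4 × 422 = 1688
  C=C: 1 × 595 = 595
  I-I: 1 × 146 = 146
  Σ(broken) = 2429 kJ
Bonds formed (products):
  C-C: 1 × 337 = 337
  C-H: 4 × 422 = 1688
  C-I: 2 × 232 = 464
  Σ(formed) = 2489 kJ
ΔH = Σ(broken) − Σ(formed) = 2429 − 2489 = −60 kJ
For 3× the reaction as written: 3 × (−60) = −180 kJ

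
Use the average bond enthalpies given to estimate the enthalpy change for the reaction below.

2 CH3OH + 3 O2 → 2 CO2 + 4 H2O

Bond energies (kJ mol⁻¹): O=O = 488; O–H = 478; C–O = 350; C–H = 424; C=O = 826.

ΔH ≈ −1464 kJ

Bonds broken (reactants):
  C–H: 6 × 424 = 2544
  C–O: 2 × 350 = 700
  O–H: 2 × 478 = 956
  O=O: 3 × 488 = 1464
  Σ(broken) = 5664 kJ
Bonds formed (products):
  C=O: 4 × 826 = 3304
  O–H: 8 × 478 = 3824
  Σ(formed) = 7128 kJ
ΔH = Σ(broken) − Σ(formed) = 5664 − 7128 = −1464 kJ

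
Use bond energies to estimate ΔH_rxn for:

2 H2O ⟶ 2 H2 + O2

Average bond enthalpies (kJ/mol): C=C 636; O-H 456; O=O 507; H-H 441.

Bonds broken (reactants):
  O-H: 4 × 456 = 1824
  Σ(broken) = 1824 kJ
Bonds formed (products):
  H-H: 2 × 441 = 882
  O=O: 1 × 507 = 507
  Σ(formed) = 1389 kJ
ΔH = Σ(broken) − Σ(formed) = 1824 − 1389 = +435 kJ

ΔH ≈ +435 kJ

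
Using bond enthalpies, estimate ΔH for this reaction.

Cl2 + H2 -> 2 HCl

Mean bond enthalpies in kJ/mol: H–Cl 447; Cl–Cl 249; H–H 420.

ΔH ≈ −225 kJ

Bonds broken (reactants):
  Cl–Cl: 1 × 249 = 249
  H–H: 1 × 420 = 420
  Σ(broken) = 669 kJ
Bonds formed (products):
  H–Cl: 2 × 447 = 894
  Σ(formed) = 894 kJ
ΔH = Σ(broken) − Σ(formed) = 669 − 894 = −225 kJ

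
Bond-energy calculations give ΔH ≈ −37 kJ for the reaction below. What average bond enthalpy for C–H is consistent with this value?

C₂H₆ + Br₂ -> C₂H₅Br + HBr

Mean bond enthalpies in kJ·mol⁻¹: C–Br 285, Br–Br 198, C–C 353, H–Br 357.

D(C–H) ≈ 407 kJ/mol

Let D be the C–H bond energy.
Σ(broken) = 1×198 + 1×353 + 6×D = 551 + 6D
Σ(formed) = 1×285 + 1×353 + 5×D + 1×357 = 995 + 5D
ΔH = Σ(broken) − Σ(formed) = (551 + 6D) − (995 + 5D) = −444 + D
Setting this equal to −37 kJ gives D = 407 kJ/mol.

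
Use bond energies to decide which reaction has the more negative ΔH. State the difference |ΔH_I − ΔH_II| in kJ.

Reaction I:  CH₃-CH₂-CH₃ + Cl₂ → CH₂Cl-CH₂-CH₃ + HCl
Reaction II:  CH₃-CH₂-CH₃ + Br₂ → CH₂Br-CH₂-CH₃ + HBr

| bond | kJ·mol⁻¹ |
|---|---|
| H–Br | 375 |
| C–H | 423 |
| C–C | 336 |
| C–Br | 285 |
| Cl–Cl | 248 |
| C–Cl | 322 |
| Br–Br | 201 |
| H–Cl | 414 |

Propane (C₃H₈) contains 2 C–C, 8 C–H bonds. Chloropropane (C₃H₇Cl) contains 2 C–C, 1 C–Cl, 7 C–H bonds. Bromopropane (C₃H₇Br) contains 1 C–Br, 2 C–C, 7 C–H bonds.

Reaction I:
  Bonds broken (reactants):
    C–C: 2 × 336 = 672
    C–H: 8 × 423 = 3384
    Cl–Cl: 1 × 248 = 248
    Σ(broken) = 4304 kJ
  Bonds formed (products):
    C–C: 2 × 336 = 672
    C–Cl: 1 × 322 = 322
    C–H: 7 × 423 = 2961
    H–Cl: 1 × 414 = 414
    Σ(formed) = 4369 kJ
  ΔH_I = 4304 − 4369 = −65 kJ
Reaction II:
  Bonds broken (reactants):
    Br–Br: 1 × 201 = 201
    C–C: 2 × 336 = 672
    C–H: 8 × 423 = 3384
    Σ(broken) = 4257 kJ
  Bonds formed (products):
    C–Br: 1 × 285 = 285
    C–C: 2 × 336 = 672
    C–H: 7 × 423 = 2961
    H–Br: 1 × 375 = 375
    Σ(formed) = 4293 kJ
  ΔH_II = 4257 − 4293 = −36 kJ
ΔH_I − ΔH_II = −29 kJ, so reaction I has the more negative ΔH; |ΔH_I − ΔH_II| = 29 kJ.

Reaction I, by 29 kJ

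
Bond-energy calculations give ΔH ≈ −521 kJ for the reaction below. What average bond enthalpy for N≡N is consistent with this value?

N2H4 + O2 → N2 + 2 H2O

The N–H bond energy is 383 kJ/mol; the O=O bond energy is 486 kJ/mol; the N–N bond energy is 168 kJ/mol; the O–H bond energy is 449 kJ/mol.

Let D be the N≡N bond energy.
Σ(broken) = 4×383 + 1×168 + 1×486 = 2186
Σ(formed) = 1×D + 4×449 = 1796 + D
ΔH = Σ(broken) − Σ(formed) = (2186) − (1796 + D) = +390 − D
Setting this equal to −521 kJ gives D = 911 kJ/mol.

D(N≡N) ≈ 911 kJ/mol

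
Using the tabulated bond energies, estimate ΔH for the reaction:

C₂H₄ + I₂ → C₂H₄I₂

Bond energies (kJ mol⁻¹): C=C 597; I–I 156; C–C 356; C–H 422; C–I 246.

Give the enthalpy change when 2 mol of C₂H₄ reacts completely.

Bonds broken (reactants):
  C–H: 4 × 422 = 1688
  C=C: 1 × 597 = 597
  I–I: 1 × 156 = 156
  Σ(broken) = 2441 kJ
Bonds formed (products):
  C–C: 1 × 356 = 356
  C–H: 4 × 422 = 1688
  C–I: 2 × 246 = 492
  Σ(formed) = 2536 kJ
ΔH = Σ(broken) − Σ(formed) = 2441 − 2536 = −95 kJ
For 2× the reaction as written: 2 × (−95) = −190 kJ

ΔH = −190 kJ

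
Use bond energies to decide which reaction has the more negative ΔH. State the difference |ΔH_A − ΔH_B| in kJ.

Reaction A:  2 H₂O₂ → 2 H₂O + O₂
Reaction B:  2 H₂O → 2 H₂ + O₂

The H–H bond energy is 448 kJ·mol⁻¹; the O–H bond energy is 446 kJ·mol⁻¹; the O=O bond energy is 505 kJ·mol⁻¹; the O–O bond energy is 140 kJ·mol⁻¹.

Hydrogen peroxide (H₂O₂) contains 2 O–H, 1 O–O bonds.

Reaction A:
  Bonds broken (reactants):
    O–H: 4 × 446 = 1784
    O–O: 2 × 140 = 280
    Σ(broken) = 2064 kJ
  Bonds formed (products):
    O–H: 4 × 446 = 1784
    O=O: 1 × 505 = 505
    Σ(formed) = 2289 kJ
  ΔH_A = 2064 − 2289 = −225 kJ
Reaction B:
  Bonds broken (reactants):
    O–H: 4 × 446 = 1784
    Σ(broken) = 1784 kJ
  Bonds formed (products):
    H–H: 2 × 448 = 896
    O=O: 1 × 505 = 505
    Σ(formed) = 1401 kJ
  ΔH_B = 1784 − 1401 = +383 kJ
ΔH_A − ΔH_B = −608 kJ, so reaction A has the more negative ΔH; |ΔH_A − ΔH_B| = 608 kJ.

Reaction A, by 608 kJ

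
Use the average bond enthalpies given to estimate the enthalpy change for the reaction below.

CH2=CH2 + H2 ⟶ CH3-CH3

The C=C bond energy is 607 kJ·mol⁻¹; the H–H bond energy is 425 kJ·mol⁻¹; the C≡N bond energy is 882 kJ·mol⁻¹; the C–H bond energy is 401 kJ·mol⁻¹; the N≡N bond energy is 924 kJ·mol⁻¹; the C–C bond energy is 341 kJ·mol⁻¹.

ΔH ≈ −111 kJ

Bonds broken (reactants):
  C–H: 4 × 401 = 1604
  C=C: 1 × 607 = 607
  H–H: 1 × 425 = 425
  Σ(broken) = 2636 kJ
Bonds formed (products):
  C–C: 1 × 341 = 341
  C–H: 6 × 401 = 2406
  Σ(formed) = 2747 kJ
ΔH = Σ(broken) − Σ(formed) = 2636 − 2747 = −111 kJ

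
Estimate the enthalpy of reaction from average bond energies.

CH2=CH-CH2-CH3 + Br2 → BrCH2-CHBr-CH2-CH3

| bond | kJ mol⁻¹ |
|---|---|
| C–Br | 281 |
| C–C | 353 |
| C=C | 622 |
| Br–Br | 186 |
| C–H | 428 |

ΔH ≈ −107 kJ

Bonds broken (reactants):
  Br–Br: 1 × 186 = 186
  C–C: 2 × 353 = 706
  C–H: 8 × 428 = 3424
  C=C: 1 × 622 = 622
  Σ(broken) = 4938 kJ
Bonds formed (products):
  C–Br: 2 × 281 = 562
  C–C: 3 × 353 = 1059
  C–H: 8 × 428 = 3424
  Σ(formed) = 5045 kJ
ΔH = Σ(broken) − Σ(formed) = 4938 − 5045 = −107 kJ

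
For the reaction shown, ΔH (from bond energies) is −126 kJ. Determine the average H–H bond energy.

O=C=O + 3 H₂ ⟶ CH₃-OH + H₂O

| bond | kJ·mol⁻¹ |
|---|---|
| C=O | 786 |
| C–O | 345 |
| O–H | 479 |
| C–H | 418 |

D(H–H) ≈ 446 kJ/mol

Let D be the H–H bond energy.
Σ(broken) = 2×786 + 3×D = 1572 + 3D
Σ(formed) = 3×418 + 1×345 + 3×479 = 3036
ΔH = Σ(broken) − Σ(formed) = (1572 + 3D) − (3036) = −1464 + 3D
Setting this equal to −126 kJ gives 3D = 1338, so D = 446 kJ/mol.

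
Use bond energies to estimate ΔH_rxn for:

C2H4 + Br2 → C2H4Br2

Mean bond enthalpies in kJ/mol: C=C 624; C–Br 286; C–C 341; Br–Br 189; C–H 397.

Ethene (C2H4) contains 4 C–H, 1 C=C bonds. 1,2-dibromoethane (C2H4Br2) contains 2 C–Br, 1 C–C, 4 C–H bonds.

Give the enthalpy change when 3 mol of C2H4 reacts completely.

Bonds broken (reactants):
  Br–Br: 1 × 189 = 189
  C–H: 4 × 397 = 1588
  C=C: 1 × 624 = 624
  Σ(broken) = 2401 kJ
Bonds formed (products):
  C–Br: 2 × 286 = 572
  C–C: 1 × 341 = 341
  C–H: 4 × 397 = 1588
  Σ(formed) = 2501 kJ
ΔH = Σ(broken) − Σ(formed) = 2401 − 2501 = −100 kJ
For 3× the reaction as written: 3 × (−100) = −300 kJ

ΔH = −300 kJ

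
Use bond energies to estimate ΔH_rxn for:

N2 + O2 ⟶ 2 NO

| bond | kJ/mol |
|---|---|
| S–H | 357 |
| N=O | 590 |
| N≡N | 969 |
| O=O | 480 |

Bonds broken (reactants):
  N≡N: 1 × 969 = 969
  O=O: 1 × 480 = 480
  Σ(broken) = 1449 kJ
Bonds formed (products):
  N=O: 2 × 590 = 1180
  Σ(formed) = 1180 kJ
ΔH = Σ(broken) − Σ(formed) = 1449 − 1180 = +269 kJ

ΔH ≈ +269 kJ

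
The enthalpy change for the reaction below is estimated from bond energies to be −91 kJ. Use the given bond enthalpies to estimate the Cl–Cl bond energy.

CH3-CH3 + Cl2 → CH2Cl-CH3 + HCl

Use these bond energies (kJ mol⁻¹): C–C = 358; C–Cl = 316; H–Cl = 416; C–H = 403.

Let D be the Cl–Cl bond energy.
Σ(broken) = 1×358 + 6×403 + 1×D = 2776 + D
Σ(formed) = 1×358 + 1×316 + 5×403 + 1×416 = 3105
ΔH = Σ(broken) − Σ(formed) = (2776 + D) − (3105) = −329 + D
Setting this equal to −91 kJ gives D = 238 kJ/mol.

D(Cl–Cl) ≈ 238 kJ/mol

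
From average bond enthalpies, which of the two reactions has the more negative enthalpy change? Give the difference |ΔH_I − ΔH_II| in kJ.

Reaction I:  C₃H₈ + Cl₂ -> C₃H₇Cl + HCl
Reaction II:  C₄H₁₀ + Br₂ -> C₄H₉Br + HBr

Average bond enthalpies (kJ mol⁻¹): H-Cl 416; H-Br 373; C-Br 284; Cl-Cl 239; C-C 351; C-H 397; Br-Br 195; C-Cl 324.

Reaction I, by 39 kJ

Reaction I:
  Bonds broken (reactants):
    C-C: 2 × 351 = 702
    C-H: 8 × 397 = 3176
    Cl-Cl: 1 × 239 = 239
    Σ(broken) = 4117 kJ
  Bonds formed (products):
    C-C: 2 × 351 = 702
    C-Cl: 1 × 324 = 324
    C-H: 7 × 397 = 2779
    H-Cl: 1 × 416 = 416
    Σ(formed) = 4221 kJ
  ΔH_I = 4117 − 4221 = −104 kJ
Reaction II:
  Bonds broken (reactants):
    Br-Br: 1 × 195 = 195
    C-C: 3 × 351 = 1053
    C-H: 10 × 397 = 3970
    Σ(broken) = 5218 kJ
  Bonds formed (products):
    C-Br: 1 × 284 = 284
    C-C: 3 × 351 = 1053
    C-H: 9 × 397 = 3573
    H-Br: 1 × 373 = 373
    Σ(formed) = 5283 kJ
  ΔH_II = 5218 − 5283 = −65 kJ
ΔH_I − ΔH_II = −39 kJ, so reaction I has the more negative ΔH; |ΔH_I − ΔH_II| = 39 kJ.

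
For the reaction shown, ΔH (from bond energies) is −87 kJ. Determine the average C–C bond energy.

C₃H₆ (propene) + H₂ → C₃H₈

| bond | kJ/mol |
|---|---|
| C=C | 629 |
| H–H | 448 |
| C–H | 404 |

D(C–C) ≈ 356 kJ/mol

Let D be the C–C bond energy.
Σ(broken) = 1×D + 6×404 + 1×629 + 1×448 = 3501 + D
Σ(formed) = 2×D + 8×404 = 3232 + 2D
ΔH = Σ(broken) − Σ(formed) = (3501 + D) − (3232 + 2D) = +269 − D
Setting this equal to −87 kJ gives D = 356 kJ/mol.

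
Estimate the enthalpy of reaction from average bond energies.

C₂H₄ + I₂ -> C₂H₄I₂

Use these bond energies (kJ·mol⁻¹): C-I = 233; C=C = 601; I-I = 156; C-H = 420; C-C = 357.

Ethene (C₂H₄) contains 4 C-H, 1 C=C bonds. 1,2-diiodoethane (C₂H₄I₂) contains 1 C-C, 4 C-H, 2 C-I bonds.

ΔH ≈ −66 kJ

Bonds broken (reactants):
  C-H: 4 × 420 = 1680
  C=C: 1 × 601 = 601
  I-I: 1 × 156 = 156
  Σ(broken) = 2437 kJ
Bonds formed (products):
  C-C: 1 × 357 = 357
  C-H: 4 × 420 = 1680
  C-I: 2 × 233 = 466
  Σ(formed) = 2503 kJ
ΔH = Σ(broken) − Σ(formed) = 2437 − 2503 = −66 kJ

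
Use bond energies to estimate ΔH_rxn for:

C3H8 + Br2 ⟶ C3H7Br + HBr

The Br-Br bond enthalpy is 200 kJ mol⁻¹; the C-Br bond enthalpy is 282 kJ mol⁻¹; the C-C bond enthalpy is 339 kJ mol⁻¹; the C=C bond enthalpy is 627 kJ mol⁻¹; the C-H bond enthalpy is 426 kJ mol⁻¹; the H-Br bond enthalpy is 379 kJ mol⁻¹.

Bonds broken (reactants):
  Br-Br: 1 × 200 = 200
  C-C: 2 × 339 = 678
  C-H: 8 × 426 = 3408
  Σ(broken) = 4286 kJ
Bonds formed (products):
  C-Br: 1 × 282 = 282
  C-C: 2 × 339 = 678
  C-H: 7 × 426 = 2982
  H-Br: 1 × 379 = 379
  Σ(formed) = 4321 kJ
ΔH = Σ(broken) − Σ(formed) = 4286 − 4321 = −35 kJ

ΔH ≈ −35 kJ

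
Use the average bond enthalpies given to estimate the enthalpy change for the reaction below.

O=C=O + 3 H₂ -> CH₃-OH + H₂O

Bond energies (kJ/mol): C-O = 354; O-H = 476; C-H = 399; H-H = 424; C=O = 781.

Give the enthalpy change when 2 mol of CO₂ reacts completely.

Bonds broken (reactants):
  C=O: 2 × 781 = 1562
  H-H: 3 × 424 = 1272
  Σ(broken) = 2834 kJ
Bonds formed (products):
  C-H: 3 × 399 = 1197
  C-O: 1 × 354 = 354
  O-H: 3 × 476 = 1428
  Σ(formed) = 2979 kJ
ΔH = Σ(broken) − Σ(formed) = 2834 − 2979 = −145 kJ
For 2× the reaction as written: 2 × (−145) = −290 kJ

ΔH = −290 kJ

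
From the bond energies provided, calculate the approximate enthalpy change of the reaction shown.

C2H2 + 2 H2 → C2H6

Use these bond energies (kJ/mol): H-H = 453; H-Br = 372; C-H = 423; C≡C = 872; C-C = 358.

ΔH ≈ −272 kJ

Bonds broken (reactants):
  C≡C: 1 × 872 = 872
  C-H: 2 × 423 = 846
  H-H: 2 × 453 = 906
  Σ(broken) = 2624 kJ
Bonds formed (products):
  C-C: 1 × 358 = 358
  C-H: 6 × 423 = 2538
  Σ(formed) = 2896 kJ
ΔH = Σ(broken) − Σ(formed) = 2624 − 2896 = −272 kJ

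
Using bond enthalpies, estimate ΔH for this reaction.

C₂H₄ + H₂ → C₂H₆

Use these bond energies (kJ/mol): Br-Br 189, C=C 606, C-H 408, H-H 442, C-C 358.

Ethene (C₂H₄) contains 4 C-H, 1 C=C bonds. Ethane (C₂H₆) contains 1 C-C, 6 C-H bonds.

ΔH ≈ −126 kJ

Bonds broken (reactants):
  C-H: 4 × 408 = 1632
  C=C: 1 × 606 = 606
  H-H: 1 × 442 = 442
  Σ(broken) = 2680 kJ
Bonds formed (products):
  C-C: 1 × 358 = 358
  C-H: 6 × 408 = 2448
  Σ(formed) = 2806 kJ
ΔH = Σ(broken) − Σ(formed) = 2680 − 2806 = −126 kJ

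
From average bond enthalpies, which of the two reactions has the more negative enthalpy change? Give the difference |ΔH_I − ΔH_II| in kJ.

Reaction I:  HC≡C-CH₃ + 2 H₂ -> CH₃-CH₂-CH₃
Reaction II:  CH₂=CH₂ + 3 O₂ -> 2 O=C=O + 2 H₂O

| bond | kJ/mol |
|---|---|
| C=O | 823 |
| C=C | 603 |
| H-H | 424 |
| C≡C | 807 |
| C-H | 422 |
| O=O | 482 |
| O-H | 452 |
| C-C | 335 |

Reaction I:
  Bonds broken (reactants):
    C≡C: 1 × 807 = 807
    C-C: 1 × 335 = 335
    C-H: 4 × 422 = 1688
    H-H: 2 × 424 = 848
    Σ(broken) = 3678 kJ
  Bonds formed (products):
    C-C: 2 × 335 = 670
    C-H: 8 × 422 = 3376
    Σ(formed) = 4046 kJ
  ΔH_I = 3678 − 4046 = −368 kJ
Reaction II:
  Bonds broken (reactants):
    C-H: 4 × 422 = 1688
    C=C: 1 × 603 = 603
    O=O: 3 × 482 = 1446
    Σ(broken) = 3737 kJ
  Bonds formed (products):
    C=O: 4 × 823 = 3292
    O-H: 4 × 452 = 1808
    Σ(formed) = 5100 kJ
  ΔH_II = 3737 − 5100 = −1363 kJ
ΔH_I − ΔH_II = +995 kJ, so reaction II has the more negative ΔH; |ΔH_I − ΔH_II| = 995 kJ.

Reaction II, by 995 kJ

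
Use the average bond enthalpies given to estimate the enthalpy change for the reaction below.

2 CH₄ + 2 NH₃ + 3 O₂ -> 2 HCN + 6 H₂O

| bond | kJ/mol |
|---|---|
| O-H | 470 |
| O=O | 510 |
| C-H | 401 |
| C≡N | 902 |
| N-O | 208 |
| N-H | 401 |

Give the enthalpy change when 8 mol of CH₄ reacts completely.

Bonds broken (reactants):
  C-H: 8 × 401 = 3208
  N-H: 6 × 401 = 2406
  O=O: 3 × 510 = 1530
  Σ(broken) = 7144 kJ
Bonds formed (products):
  C≡N: 2 × 902 = 1804
  C-H: 2 × 401 = 802
  O-H: 12 × 470 = 5640
  Σ(formed) = 8246 kJ
ΔH = Σ(broken) − Σ(formed) = 7144 − 8246 = −1102 kJ
For 4× the reaction as written: 4 × (−1102) = −4408 kJ

ΔH = −4408 kJ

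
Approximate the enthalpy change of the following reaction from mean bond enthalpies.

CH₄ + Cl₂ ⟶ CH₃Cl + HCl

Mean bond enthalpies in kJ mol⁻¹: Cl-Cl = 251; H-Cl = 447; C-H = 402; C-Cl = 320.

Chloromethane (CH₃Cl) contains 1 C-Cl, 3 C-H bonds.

ΔH ≈ −114 kJ

Bonds broken (reactants):
  C-H: 4 × 402 = 1608
  Cl-Cl: 1 × 251 = 251
  Σ(broken) = 1859 kJ
Bonds formed (products):
  C-Cl: 1 × 320 = 320
  C-H: 3 × 402 = 1206
  H-Cl: 1 × 447 = 447
  Σ(formed) = 1973 kJ
ΔH = Σ(broken) − Σ(formed) = 1859 − 1973 = −114 kJ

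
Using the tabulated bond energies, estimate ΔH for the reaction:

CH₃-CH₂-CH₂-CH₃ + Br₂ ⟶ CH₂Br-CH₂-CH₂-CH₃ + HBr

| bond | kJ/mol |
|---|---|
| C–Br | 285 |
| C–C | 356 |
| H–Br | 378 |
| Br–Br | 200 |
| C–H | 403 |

Bonds broken (reactants):
  Br–Br: 1 × 200 = 200
  C–C: 3 × 356 = 1068
  C–H: 10 × 403 = 4030
  Σ(broken) = 5298 kJ
Bonds formed (products):
  C–Br: 1 × 285 = 285
  C–C: 3 × 356 = 1068
  C–H: 9 × 403 = 3627
  H–Br: 1 × 378 = 378
  Σ(formed) = 5358 kJ
ΔH = Σ(broken) − Σ(formed) = 5298 − 5358 = −60 kJ

ΔH ≈ −60 kJ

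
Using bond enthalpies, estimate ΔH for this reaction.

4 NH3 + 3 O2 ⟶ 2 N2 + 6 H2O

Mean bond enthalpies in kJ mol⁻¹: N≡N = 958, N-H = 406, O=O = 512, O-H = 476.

Bonds broken (reactants):
  N-H: 12 × 406 = 4872
  O=O: 3 × 512 = 1536
  Σ(broken) = 6408 kJ
Bonds formed (products):
  N≡N: 2 × 958 = 1916
  O-H: 12 × 476 = 5712
  Σ(formed) = 7628 kJ
ΔH = Σ(broken) − Σ(formed) = 6408 − 7628 = −1220 kJ

ΔH ≈ −1220 kJ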